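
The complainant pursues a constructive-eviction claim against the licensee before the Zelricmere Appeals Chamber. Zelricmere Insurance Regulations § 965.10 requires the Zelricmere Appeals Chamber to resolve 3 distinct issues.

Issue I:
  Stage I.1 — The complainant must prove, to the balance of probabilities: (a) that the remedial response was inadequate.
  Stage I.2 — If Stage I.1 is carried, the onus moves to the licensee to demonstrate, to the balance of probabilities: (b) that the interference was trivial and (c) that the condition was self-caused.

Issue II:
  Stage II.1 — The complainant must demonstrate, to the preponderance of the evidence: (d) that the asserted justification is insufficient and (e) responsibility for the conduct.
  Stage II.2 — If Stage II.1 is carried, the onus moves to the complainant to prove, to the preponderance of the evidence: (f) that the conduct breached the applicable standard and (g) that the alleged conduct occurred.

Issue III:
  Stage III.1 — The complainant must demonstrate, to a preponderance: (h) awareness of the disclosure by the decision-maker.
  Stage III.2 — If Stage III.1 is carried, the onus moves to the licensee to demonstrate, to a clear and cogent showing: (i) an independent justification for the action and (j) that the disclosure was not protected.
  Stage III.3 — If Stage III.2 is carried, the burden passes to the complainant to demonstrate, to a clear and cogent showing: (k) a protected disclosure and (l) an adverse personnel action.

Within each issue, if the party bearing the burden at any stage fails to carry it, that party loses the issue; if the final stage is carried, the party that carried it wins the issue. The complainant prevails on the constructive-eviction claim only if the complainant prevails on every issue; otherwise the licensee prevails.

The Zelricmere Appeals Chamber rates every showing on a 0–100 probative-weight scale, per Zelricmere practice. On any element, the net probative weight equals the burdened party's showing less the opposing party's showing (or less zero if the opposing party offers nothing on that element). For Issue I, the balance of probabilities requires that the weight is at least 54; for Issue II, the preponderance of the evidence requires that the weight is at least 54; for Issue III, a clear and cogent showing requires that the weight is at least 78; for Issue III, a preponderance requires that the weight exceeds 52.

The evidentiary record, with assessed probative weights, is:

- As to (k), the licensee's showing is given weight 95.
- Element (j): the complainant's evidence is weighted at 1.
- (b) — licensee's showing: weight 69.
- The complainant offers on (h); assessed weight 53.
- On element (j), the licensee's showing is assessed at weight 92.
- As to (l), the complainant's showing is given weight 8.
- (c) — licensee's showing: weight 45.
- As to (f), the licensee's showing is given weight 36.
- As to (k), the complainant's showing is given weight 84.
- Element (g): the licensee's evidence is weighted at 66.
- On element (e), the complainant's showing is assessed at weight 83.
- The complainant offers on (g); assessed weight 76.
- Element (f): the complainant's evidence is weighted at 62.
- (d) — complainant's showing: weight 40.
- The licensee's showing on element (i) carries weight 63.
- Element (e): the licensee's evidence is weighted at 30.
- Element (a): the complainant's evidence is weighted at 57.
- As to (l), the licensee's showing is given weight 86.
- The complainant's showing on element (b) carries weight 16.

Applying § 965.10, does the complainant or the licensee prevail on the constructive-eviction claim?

licensee

— Issue I —
Stage I.1 (complainant, the balance of probabilities, weight is at least 54): (a) 57 ≥ 54 — meets.
  Stage I.1 is satisfied; the onus moves to the licensee.
Stage I.2 (licensee, the balance of probabilities, weight is at least 54): (b) net 69−16=53 < 54 — fails; (c) 45 < 54 — fails.
  The licensee does not carry Stage I.2.
The complainant prevails on this issue.
— Issue II —
Stage II.1 — burden on complainant; standard: the preponderance of the evidence (weight is at least 54).
    (d): 40 < 54 [not met]
    (e): 83 − 30 = 53 < 54 [not met]
  The complainant does not carry Stage II.1.
The analysis ends at Stage II.1; the licensee prevails on this issue.
— Issue III —
Stage III.1 (complainant, a preponderance, weight exceeds 52): (h) 53 > 52 — meets.
  The complainant carries Stage III.1; the licensee now bears the burden.
Stage III.2 (licensee, a clear and cogent showing, weight is at least 78): (i) 63 < 78 — fails; (j) net 92−1=91 ≥ 78 — meets.
  Not every element is met, so the licensee fails to carry Stage III.2.
So the complainant prevails on this issue.
Per-issue: Issue I → complainant; Issue II → licensee; Issue III → complainant. The complainant must prevail on every issue; overall, the licensee prevails.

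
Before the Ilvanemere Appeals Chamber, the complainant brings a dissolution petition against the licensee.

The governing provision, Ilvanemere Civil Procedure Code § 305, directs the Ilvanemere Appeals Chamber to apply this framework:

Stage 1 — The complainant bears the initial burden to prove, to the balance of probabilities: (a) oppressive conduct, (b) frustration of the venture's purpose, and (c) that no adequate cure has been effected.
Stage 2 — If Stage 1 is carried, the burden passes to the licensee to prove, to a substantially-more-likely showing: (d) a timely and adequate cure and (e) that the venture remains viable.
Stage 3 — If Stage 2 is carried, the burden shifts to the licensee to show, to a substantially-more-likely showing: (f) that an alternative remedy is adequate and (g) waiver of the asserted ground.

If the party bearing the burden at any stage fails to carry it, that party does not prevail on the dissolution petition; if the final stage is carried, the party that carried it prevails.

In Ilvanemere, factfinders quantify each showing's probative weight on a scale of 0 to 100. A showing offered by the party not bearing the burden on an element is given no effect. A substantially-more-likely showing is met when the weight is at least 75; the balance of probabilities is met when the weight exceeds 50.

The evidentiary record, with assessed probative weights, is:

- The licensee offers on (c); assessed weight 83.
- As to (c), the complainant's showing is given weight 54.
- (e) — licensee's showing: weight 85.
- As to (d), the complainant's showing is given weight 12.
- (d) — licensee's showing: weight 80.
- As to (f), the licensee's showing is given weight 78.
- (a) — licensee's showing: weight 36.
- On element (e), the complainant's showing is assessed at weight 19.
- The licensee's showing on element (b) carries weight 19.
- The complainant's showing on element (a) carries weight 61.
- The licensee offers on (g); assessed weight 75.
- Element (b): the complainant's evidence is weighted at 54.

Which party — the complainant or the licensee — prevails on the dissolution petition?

At Stage 1 the complainant must meet the balance of probabilities (weight exceeds 50): on (a) the weight is 61 (the licensee's 36 is given no effect), > 50, so (a) meets the standard; on (b) the weight is 54 (the licensee's 19 is given no effect), which does exceed 50, so (b) meets the standard; on (c) the weight is 54 (the licensee's 83 is given no effect), which does exceed 50, so (c) meets the standard.
  Stage 1 is satisfied; the onus moves to the licensee.
At Stage 2 the licensee must meet a substantially-more-likely showing (weight is at least 75): on (d) the weight is 80 (the complainant's 12 is given no effect), ≥ 75, so (d) meets the standard; on (e) the weight is 85 (the complainant's 19 is given no effect), ≥ 75, so (e) meets the standard.
  Stage 2 is satisfied; the licensee continues to bear the burden.
At Stage 3 the licensee must meet a substantially-more-likely showing (weight is at least 75): on (f) the weight is 78, which does reach 75, so (f) meets the standard; on (g) the weight is 75, ≥ 75, so (g) meets the standard.
  The licensee carries the last stage.
All stages carried — the licensee prevails.

licensee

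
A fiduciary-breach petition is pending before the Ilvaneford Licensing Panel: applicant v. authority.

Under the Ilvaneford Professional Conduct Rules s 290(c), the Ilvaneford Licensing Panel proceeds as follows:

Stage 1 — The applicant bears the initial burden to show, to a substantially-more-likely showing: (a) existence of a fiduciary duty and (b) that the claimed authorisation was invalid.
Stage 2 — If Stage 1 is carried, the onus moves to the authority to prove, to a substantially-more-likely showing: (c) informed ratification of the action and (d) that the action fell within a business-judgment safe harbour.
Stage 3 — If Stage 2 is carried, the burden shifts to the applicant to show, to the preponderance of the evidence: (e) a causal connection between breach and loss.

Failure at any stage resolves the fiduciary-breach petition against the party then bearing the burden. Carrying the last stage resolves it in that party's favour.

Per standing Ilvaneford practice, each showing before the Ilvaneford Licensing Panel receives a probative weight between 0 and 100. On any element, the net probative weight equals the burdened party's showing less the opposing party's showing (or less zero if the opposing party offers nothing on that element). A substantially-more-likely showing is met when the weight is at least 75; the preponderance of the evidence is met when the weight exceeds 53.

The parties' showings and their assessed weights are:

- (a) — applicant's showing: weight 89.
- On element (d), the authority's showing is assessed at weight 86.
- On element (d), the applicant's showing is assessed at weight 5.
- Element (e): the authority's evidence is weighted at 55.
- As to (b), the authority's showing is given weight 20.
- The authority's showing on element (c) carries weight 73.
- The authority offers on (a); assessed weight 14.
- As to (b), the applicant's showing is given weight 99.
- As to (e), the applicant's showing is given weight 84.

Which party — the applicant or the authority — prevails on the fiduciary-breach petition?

Stage 1 — burden on applicant; standard: a substantially-more-likely showing (weight is at least 75).
    (a): 89 − 14 = 75 ≥ 75 [met]
    (b): 99 − 20 = 79 ≥ 75 [met]
  Stage 1 is satisfied; the onus moves to the authority.
Stage 2 — burden on authority; standard: a substantially-more-likely showing (weight is at least 75).
    (c): 73 < 75 [not met]
    (d): 86 − 5 = 81 ≥ 75 [met]
  Stage 2 not carried; the authority fails its burden.
So the applicant prevails.

applicant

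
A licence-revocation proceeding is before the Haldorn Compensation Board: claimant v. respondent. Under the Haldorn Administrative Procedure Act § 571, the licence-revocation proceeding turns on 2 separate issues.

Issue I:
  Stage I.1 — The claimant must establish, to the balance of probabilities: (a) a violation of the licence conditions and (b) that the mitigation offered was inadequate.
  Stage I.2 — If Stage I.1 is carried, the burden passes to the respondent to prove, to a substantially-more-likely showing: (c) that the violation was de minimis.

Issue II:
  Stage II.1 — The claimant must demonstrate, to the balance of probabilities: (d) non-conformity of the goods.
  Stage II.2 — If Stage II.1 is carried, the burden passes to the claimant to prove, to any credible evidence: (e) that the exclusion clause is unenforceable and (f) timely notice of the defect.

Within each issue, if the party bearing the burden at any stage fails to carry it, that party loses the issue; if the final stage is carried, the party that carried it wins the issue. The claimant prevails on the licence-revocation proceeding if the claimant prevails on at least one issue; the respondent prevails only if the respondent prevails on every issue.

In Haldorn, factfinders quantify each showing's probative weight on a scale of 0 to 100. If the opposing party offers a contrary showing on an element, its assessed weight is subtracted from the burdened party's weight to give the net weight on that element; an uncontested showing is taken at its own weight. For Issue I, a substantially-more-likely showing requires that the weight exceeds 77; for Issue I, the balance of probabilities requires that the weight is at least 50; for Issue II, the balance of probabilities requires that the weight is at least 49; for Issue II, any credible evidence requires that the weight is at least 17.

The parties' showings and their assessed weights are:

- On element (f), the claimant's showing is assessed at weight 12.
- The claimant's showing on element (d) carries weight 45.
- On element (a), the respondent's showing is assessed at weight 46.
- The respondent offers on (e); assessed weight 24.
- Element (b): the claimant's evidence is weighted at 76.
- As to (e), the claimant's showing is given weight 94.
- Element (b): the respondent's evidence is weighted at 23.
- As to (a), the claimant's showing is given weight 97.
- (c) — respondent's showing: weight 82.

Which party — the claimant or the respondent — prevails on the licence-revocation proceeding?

— Issue I —
Stage I.1 (claimant, the balance of probabilities, weight is at least 50): (a) net 97−46=51 ≥ 50 — meets; (b) net 76−23=53 ≥ 50 — meets.
  The claimant carries Stage I.1; the respondent now bears the burden.
Stage I.2 (respondent, a substantially-more-likely showing, weight exceeds 77): (c) 82 > 77 — meets.
  All elements met at the final stage.
Every stage carried; the respondent prevails on this issue.
— Issue II —
Stage II.1 — burden on claimant; standard: the balance of probabilities (weight is at least 49).
    (d): 45 < 49 [not met]
  Not every element is met, so the claimant fails to carry Stage II.1.
The respondent prevails on this issue.
Per-issue: Issue I → respondent; Issue II → respondent. The claimant must prevail on at least one issue; overall, the respondent prevails.

respondent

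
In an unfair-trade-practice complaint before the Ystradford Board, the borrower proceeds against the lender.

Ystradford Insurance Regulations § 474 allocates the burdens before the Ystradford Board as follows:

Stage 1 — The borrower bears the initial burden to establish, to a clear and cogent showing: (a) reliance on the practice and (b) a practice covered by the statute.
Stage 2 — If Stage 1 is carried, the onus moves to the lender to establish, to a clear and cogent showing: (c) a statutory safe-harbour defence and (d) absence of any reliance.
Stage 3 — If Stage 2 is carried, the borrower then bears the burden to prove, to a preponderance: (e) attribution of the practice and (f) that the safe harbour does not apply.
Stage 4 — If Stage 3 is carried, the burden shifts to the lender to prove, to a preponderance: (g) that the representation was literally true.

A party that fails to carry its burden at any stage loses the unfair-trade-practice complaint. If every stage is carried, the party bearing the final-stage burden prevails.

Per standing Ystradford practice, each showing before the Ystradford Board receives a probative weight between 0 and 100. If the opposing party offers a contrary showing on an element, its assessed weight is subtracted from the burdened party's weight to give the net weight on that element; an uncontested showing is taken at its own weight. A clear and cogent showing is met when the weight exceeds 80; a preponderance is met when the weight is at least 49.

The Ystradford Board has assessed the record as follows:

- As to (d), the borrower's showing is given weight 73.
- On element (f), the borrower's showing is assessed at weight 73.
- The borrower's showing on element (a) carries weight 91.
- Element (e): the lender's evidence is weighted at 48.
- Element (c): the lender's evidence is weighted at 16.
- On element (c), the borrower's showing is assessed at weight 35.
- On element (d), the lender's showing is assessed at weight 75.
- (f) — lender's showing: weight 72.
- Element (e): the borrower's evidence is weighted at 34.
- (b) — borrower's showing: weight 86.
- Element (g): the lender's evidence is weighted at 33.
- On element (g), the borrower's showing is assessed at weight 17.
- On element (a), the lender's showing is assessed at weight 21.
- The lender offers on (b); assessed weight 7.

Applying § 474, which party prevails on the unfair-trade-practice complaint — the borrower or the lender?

At Stage 1 the borrower must meet a clear and cogent showing (weight exceeds 80): on (a) the weight is 91 less the opposing 21 gives net 70, which does not exceed 80, so (a) does not meet the standard; on (b) the weight is 86 less the opposing 7 gives net 79, which does not exceed 80, so (b) does not meet the standard.
  Stage 1 not carried; the borrower fails its burden.
So the lender prevails.

lender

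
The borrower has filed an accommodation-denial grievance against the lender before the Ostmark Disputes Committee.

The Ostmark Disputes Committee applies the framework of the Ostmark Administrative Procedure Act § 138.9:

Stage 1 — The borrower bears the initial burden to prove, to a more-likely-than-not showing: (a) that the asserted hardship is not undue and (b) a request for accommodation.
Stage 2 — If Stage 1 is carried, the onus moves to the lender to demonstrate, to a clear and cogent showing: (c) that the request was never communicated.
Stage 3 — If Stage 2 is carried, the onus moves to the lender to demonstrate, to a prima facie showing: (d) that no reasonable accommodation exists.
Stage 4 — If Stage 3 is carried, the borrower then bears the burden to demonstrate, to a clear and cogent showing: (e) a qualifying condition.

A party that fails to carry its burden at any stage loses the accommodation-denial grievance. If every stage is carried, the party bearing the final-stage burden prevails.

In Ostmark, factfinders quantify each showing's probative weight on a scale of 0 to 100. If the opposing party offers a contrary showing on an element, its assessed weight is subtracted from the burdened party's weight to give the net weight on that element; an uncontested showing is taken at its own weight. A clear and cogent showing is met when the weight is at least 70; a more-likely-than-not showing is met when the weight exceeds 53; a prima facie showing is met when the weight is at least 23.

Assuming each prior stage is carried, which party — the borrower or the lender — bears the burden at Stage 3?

Stage 3's rule assigns the burden to the lender (to a prima facie showing).

lender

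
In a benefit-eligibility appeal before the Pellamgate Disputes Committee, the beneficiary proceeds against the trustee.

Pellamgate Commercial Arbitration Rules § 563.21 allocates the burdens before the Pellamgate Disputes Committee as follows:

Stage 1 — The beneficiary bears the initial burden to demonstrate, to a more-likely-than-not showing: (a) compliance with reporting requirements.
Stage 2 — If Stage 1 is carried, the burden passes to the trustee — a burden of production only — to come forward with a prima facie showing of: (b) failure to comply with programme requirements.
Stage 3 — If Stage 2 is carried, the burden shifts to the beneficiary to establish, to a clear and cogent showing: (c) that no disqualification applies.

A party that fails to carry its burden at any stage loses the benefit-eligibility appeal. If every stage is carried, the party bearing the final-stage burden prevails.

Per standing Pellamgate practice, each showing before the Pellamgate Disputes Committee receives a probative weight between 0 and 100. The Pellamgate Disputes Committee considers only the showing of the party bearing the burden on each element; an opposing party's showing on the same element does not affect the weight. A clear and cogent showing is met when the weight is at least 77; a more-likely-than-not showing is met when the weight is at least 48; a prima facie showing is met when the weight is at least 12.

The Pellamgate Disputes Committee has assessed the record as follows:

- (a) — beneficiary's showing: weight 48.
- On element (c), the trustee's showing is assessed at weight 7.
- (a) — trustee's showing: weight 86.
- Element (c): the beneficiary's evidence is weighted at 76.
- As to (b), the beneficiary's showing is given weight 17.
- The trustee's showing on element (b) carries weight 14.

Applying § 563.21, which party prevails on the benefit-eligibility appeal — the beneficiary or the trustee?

trustee

Stage 1 (beneficiary, a more-likely-than-not showing, weight is at least 48): (a) 48 (trustee's 86 disregarded) ≥ 48 — meets.
  All elements met. The burden passes to the trustee.
Stage 2 (trustee, a prima facie showing, weight is at least 12): (b) 14 (beneficiary's 17 disregarded) ≥ 12 — meets.
  The trustee carries Stage 2; the beneficiary now bears the burden.
Stage 3 (beneficiary, a clear and cogent showing, weight is at least 77): (c) 76 (trustee's 7 disregarded) < 77 — fails.
  Not every element is met, so the beneficiary fails to carry Stage 3.
The trustee prevails.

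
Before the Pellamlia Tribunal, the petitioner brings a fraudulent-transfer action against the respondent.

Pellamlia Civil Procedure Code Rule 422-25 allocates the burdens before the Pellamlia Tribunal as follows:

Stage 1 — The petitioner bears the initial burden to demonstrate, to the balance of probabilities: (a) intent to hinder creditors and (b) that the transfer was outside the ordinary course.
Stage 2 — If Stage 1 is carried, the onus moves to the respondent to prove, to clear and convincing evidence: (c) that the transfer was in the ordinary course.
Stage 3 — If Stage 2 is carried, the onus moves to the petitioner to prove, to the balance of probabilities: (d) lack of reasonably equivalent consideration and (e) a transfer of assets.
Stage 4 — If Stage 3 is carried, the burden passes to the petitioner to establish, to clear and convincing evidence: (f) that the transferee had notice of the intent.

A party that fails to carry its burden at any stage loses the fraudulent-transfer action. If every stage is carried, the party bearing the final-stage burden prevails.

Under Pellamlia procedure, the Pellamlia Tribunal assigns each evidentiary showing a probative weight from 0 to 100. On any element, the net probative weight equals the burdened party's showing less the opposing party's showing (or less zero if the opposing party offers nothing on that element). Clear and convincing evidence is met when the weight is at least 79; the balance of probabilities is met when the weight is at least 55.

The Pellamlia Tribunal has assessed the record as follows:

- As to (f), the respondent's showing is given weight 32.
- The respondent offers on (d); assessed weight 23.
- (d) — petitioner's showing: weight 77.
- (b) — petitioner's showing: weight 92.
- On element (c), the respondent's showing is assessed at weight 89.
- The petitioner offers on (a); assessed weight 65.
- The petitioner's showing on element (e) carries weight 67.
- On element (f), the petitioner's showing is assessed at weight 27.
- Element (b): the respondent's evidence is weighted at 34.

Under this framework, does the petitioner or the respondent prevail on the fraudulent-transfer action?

respondent

At Stage 1 the petitioner must meet the balance of probabilities (weight is at least 55): on (a) the weight is 65, ≥ 55, so (a) meets the standard; on (b) the weight is 92 less the opposing 34 gives net 58, which does reach 55, so (b) meets the standard.
  Stage 1 is satisfied; the onus moves to the respondent.
At Stage 2 the respondent must meet clear and convincing evidence (weight is at least 79): on (c) the weight is 89, ≥ 79, so (c) meets the standard.
  All elements met. The burden passes to the petitioner.
At Stage 3 the petitioner must meet the balance of probabilities (weight is at least 55): on (d) the weight is 77 less the opposing 23 gives net 54, < 55, so (d) does not meet the standard; on (e) the weight is 67, ≥ 55, so (e) meets the standard.
  Not every element is met, so the petitioner fails to carry Stage 3.
So the respondent prevails.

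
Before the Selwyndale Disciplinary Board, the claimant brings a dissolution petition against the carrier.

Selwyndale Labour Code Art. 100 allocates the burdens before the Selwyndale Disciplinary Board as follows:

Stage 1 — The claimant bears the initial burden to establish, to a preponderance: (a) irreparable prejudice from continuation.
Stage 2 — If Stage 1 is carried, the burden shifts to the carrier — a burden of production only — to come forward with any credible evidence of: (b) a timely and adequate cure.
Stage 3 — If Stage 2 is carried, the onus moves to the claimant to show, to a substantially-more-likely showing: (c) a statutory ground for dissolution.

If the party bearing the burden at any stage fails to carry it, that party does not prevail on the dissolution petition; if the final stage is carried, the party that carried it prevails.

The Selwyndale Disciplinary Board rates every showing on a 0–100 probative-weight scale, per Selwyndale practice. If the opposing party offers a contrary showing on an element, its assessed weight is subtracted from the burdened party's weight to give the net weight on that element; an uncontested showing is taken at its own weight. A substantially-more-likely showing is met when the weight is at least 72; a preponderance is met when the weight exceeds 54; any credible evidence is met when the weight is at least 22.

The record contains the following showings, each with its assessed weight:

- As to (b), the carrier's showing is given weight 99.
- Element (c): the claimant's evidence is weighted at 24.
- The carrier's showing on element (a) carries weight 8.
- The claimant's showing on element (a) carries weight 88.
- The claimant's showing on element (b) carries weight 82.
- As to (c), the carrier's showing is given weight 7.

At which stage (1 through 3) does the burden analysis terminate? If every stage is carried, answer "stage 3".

Stage 1 (claimant, a preponderance, weight exceeds 54): (a) net 88−8=80 > 54 — meets.
  All elements met. The burden passes to the carrier.
Stage 2 (carrier, any credible evidence, weight is at least 22): (b) net 99−82=17 < 22 — fails.
  The carrier does not carry Stage 2.
The claimant prevails.

stage 2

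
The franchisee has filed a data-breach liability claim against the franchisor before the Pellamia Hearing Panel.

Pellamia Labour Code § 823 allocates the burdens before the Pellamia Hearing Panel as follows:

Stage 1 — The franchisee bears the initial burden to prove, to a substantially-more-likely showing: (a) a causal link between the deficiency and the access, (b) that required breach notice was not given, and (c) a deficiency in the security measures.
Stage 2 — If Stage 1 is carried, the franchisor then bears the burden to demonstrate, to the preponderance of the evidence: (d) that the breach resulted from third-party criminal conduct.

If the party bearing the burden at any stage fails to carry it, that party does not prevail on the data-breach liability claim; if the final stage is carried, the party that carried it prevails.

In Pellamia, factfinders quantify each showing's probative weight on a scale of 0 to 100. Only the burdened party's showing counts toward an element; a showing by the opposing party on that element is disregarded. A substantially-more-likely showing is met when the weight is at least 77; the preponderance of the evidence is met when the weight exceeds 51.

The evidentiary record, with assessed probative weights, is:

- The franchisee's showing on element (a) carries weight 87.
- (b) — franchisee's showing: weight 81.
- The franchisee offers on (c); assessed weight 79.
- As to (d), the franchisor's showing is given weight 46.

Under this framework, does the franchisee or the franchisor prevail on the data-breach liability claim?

franchisee

At Stage 1 the franchisee must meet a substantially-more-likely showing (weight is at least 77): on (a) the weight is 87, ≥ 77, so (a) meets the standard; on (b) the weight is 81, which does reach 77, so (b) meets the standard; on (c) the weight is 79, ≥ 77, so (c) meets the standard.
  All elements met. The burden passes to the franchisor.
At Stage 2 the franchisor must meet the preponderance of the evidence (weight exceeds 51): on (d) the weight is 46, which does not exceed 51, so (d) does not meet the standard.
  The franchisor does not carry Stage 2.
So the franchisee prevails.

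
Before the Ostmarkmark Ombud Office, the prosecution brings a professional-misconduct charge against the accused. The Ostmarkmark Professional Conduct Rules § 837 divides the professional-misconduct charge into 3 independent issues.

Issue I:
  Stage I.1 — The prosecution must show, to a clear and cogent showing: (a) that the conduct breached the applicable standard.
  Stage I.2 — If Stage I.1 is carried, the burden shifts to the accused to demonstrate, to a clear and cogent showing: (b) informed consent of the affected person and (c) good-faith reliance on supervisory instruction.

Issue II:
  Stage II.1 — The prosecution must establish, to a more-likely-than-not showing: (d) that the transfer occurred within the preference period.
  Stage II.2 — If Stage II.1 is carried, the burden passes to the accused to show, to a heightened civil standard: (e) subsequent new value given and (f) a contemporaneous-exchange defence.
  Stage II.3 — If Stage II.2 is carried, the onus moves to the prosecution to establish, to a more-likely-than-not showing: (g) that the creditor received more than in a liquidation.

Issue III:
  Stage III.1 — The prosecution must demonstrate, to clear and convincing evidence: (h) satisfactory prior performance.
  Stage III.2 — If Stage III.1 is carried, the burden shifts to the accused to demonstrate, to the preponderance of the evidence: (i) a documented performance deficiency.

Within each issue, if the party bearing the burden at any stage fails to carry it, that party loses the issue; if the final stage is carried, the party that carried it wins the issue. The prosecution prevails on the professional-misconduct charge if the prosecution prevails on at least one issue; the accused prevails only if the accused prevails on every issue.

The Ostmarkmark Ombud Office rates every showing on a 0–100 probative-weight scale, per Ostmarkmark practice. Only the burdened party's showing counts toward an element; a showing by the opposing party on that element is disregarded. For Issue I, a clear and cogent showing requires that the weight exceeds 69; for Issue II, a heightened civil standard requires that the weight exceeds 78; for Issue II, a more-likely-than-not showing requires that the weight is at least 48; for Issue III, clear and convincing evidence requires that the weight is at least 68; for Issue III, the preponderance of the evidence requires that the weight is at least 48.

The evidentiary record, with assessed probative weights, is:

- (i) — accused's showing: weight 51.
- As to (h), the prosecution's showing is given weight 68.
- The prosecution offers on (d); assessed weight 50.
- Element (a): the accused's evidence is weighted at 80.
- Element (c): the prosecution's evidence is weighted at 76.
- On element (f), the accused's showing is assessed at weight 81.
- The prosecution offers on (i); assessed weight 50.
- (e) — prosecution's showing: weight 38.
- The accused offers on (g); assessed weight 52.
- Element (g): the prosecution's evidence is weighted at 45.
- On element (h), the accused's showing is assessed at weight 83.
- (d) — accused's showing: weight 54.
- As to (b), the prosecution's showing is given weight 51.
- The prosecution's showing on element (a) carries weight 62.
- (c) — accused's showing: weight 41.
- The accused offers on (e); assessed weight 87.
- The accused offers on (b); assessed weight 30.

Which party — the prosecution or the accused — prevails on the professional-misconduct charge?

accused

— Issue I —
Stage I.1 — burden on prosecution; standard: a clear and cogent showing (weight exceeds 69).
    (a): 62 (accused's 80 disregarded) ≤ 69 [not met]
  Stage I.1 not carried; the prosecution fails its burden.
The accused prevails on this issue.
— Issue II —
Stage II.1 (prosecution, a more-likely-than-not showing, weight is at least 48): (d) 50 (accused's 54 disregarded) ≥ 48 — meets.
  Stage II.1 carried; the burden shifts to the accused.
Stage II.2 (accused, a heightened civil standard, weight exceeds 78): (e) 87 (prosecution's 38 disregarded) > 78 — meets; (f) 81 > 78 — meets.
  Stage II.2 is satisfied; the onus moves to the prosecution.
Stage II.3 (prosecution, a more-likely-than-not showing, weight is at least 48): (g) 45 (accused's 52 disregarded) < 48 — fails.
  Stage II.3 not carried; the prosecution fails its burden.
So the accused prevails on this issue.
— Issue III —
Stage III.1 — burden on prosecution; standard: clear and convincing evidence (weight is at least 68).
    (h): 68 (accused's 83 disregarded) ≥ 68 [met]
  Stage III.1 is satisfied; the onus moves to the accused.
Stage III.2 — burden on accused; standard: the preponderance of the evidence (weight is at least 48).
    (i): 51 (prosecution's 50 disregarded) ≥ 48 [met]
  Stage III.2 carried; the final stage is satisfied.
All stages carried — the accused prevails on this issue.
Per-issue: Issue I → accused; Issue II → accused; Issue III → accused. The prosecution must prevail on at least one issue; overall, the accused prevails.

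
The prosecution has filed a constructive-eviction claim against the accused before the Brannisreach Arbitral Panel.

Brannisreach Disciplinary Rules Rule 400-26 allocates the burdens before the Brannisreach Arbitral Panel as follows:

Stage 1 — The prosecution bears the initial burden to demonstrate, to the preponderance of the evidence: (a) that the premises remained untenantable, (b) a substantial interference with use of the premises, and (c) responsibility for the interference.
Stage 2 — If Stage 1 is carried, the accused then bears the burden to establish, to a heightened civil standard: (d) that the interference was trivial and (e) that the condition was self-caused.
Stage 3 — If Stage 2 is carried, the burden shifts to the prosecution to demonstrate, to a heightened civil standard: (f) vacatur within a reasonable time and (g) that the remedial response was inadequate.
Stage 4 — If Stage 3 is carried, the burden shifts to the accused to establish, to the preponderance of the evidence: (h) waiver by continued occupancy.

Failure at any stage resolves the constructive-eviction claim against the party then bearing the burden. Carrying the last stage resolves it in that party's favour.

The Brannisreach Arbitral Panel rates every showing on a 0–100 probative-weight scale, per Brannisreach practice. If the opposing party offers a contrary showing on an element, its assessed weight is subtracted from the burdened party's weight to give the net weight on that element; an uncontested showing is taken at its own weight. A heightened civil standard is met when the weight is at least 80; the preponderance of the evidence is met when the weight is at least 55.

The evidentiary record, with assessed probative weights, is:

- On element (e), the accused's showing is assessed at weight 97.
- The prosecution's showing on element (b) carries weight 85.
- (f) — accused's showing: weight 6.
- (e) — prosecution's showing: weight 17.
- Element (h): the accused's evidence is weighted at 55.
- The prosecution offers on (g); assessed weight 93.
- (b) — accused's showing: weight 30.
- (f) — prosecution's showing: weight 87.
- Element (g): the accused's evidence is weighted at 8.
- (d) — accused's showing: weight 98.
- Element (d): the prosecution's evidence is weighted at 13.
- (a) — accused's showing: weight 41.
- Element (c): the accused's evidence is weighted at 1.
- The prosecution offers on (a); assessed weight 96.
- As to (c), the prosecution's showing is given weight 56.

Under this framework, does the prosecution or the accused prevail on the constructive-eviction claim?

At Stage 1 the prosecution must meet the preponderance of the evidence (weight is at least 55): on (a) the weight is 96 less the opposing 41 gives net 55, ≥ 55, so (a) meets the standard; on (b) the weight is 85 less the opposing 30 gives net 55, ≥ 55, so (b) meets the standard; on (c) the weight is 56 less the opposing 1 gives net 55, which does reach 55, so (c) meets the standard.
  Stage 1 carried; the burden shifts to the accused.
At Stage 2 the accused must meet a heightened civil standard (weight is at least 80): on (d) the weight is 98 less the opposing 13 gives net 85, which does reach 80, so (d) meets the standard; on (e) the weight is 97 less the opposing 17 gives net 80, ≥ 80, so (e) meets the standard.
  The accused carries Stage 2; the prosecution now bears the burden.
At Stage 3 the prosecution must meet a heightened civil standard (weight is at least 80): on (f) the weight is 87 less the opposing 6 gives net 81, ≥ 80, so (f) meets the standard; on (g) the weight is 93 less the opposing 8 gives net 85, which does reach 80, so (g) meets the standard.
  The prosecution carries Stage 3; the accused now bears the burden.
At Stage 4 the accused must meet the preponderance of the evidence (weight is at least 55): on (h) the weight is 55, ≥ 55, so (h) meets the standard.
  The accused carries the last stage.
All stages carried — the accused prevails.

accused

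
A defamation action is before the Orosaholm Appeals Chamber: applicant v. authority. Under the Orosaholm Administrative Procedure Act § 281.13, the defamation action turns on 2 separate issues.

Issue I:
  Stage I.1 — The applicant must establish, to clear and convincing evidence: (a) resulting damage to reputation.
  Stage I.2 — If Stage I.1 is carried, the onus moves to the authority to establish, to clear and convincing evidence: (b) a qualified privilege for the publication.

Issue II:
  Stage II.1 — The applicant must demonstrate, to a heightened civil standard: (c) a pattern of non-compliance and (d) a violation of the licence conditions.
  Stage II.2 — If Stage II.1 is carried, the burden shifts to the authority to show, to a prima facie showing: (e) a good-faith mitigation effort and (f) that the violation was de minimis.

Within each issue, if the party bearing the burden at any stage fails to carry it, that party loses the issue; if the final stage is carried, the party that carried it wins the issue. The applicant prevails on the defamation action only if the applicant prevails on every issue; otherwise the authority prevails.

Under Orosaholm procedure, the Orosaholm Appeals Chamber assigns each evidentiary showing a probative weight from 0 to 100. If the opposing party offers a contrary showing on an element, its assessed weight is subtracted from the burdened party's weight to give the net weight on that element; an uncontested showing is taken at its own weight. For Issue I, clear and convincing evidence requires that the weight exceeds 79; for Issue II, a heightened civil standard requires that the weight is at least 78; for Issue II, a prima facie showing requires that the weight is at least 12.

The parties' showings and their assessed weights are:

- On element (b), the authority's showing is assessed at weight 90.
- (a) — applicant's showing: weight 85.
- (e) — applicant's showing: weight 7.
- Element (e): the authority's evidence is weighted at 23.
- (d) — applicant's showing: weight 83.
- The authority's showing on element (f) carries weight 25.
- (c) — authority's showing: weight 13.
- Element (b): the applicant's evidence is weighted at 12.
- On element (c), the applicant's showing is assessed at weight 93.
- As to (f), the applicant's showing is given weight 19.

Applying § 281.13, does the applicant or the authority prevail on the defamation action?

applicant

— Issue I —
Stage I.1 — burden on applicant; standard: clear and convincing evidence (weight exceeds 79).
    (a): 85 > 79 [met]
  Stage I.1 is satisfied; the onus moves to the authority.
Stage I.2 — burden on authority; standard: clear and convincing evidence (weight exceeds 79).
    (b): 90 − 12 = 78 ≤ 79 [not met]
  Not every element is met, so the authority fails to carry Stage I.2.
The applicant prevails on this issue.
— Issue II —
Stage II.1 — burden on applicant; standard: a heightened civil standard (weight is at least 78).
    (c): 93 − 13 = 80 ≥ 78 [met]
    (d): 83 ≥ 78 [met]
  All elements met. The burden passes to the authority.
Stage II.2 — burden on authority; standard: a prima facie showing (weight is at least 12).
    (e): 23 − 7 = 16 ≥ 12 [met]
    (f): 25 − 19 = 6 < 12 [not met]
  Stage II.2 not carried; the authority fails its burden.
So the applicant prevails on this issue.
Per-issue: Issue I → applicant; Issue II → applicant. The applicant must prevail on every issue; overall, the applicant prevails.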